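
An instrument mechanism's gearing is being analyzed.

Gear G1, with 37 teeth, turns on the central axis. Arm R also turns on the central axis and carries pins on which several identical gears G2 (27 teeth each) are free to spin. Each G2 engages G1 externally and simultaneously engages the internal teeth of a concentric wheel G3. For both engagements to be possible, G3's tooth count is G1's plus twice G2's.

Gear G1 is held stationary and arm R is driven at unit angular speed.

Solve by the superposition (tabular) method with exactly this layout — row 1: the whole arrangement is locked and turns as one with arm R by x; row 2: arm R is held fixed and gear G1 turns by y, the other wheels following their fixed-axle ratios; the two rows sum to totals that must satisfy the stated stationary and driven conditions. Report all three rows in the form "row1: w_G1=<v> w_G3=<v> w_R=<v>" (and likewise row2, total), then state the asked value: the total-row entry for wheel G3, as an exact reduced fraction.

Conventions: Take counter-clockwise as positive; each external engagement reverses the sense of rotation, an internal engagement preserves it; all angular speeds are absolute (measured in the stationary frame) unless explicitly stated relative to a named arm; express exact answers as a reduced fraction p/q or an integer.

row1: w_G1=1 w_G3=1 w_R=1
row2: w_G1=-1 w_G3=37/91 w_R=0
total: w_G1=0 w_G3=128/91 w_R=1
asked value: 128/91

planetary set (37T centre, 27T on arm, 91T internal) — Willis relation
row 1 (train locked, turned with arm): all members turn x
row 2 (arm held, sun turns y): ω_ring = −(37/91)·y, ω_arm = 0
boundary: total ω_sun = x + y = 0 and total ω_arm = x = 1  ⇒  y = -1, x = 1
row 2 ring = −(37/91)·(-1) = 37/91
totals (row 1 + row 2): sun 1 + (-1) = 0, ring 1 + 37/91 = 128/91, arm 1 + 0 = 1
asked cell (total, ring) = 128/91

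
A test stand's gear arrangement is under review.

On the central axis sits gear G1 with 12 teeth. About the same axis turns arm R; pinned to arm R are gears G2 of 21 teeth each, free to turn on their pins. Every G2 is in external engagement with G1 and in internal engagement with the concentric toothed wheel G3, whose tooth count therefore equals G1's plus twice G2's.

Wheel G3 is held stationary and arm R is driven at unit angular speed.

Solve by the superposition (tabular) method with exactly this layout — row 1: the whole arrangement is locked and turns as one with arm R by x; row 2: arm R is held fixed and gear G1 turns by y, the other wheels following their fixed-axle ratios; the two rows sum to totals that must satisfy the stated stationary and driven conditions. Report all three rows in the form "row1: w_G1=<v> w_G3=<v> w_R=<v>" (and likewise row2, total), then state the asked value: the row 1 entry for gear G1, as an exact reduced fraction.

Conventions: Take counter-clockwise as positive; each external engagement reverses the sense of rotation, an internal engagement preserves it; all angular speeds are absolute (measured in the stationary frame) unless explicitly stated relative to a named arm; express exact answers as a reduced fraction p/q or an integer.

topology: planetary set — G1 12T / G2 21T / G3 54T, arm = carrier (Willis)
row 1: whole set turns with the arm by x
row 2 — arm fixed, fixed-axis ratios: sun y, ring −(12/54)·y, arm 0
boundary: total ω_ring = x − (12/54)·y = 0 and total ω_arm = x = 1  ⇒  y = 9/2, x = 1
row 2 ring = −(12/54)·9/2 = -1
totals (row 1 + row 2): sun 1 + 9/2 = 11/2, ring 1 + (-1) = 0, arm 1 + 0 = 1
asked cell (row1, sun) = 1

row1: w_G1=1 w_G3=1 w_R=1
row2: w_G1=9/2 w_G3=-1 w_R=0
total: w_G1=11/2 w_G3=0 w_R=1
asked value: 1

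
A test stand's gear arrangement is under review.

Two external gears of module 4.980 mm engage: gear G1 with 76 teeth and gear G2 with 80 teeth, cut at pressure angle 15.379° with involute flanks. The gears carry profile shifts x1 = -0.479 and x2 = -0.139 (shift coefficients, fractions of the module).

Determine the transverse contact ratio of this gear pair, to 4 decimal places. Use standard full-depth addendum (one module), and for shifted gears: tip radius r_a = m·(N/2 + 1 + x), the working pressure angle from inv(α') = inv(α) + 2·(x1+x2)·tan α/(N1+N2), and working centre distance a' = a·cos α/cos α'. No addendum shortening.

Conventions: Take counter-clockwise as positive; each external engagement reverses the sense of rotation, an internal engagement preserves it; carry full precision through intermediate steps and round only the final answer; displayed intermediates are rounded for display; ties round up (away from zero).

recognized (one external pair, fixed centres): single-mesh tooth geometry, m = 4.980, N1 = 76, N2 = 80
base radii: r_b1 = 182.463821, r_b2 = 192.067180
tip radii: r_a1 = 191.834580, r_a2 = 203.487780
inv(α') = inv(15.379°) + 2·(-0.479-0.139)·tan α/(76+80) = 0.00445816  ⇒  α' = 13.49886°
a' = a·cos α / cos α' = 388.4400·cos 15.379°/cos 13.49886° = 385.171531
action lengths: √(r_a1²−r_b1²) = 59.223814, √(r_a2²−r_b2²) = 67.212164
base pitch p_b = π·m·cos α = 15.084921
CR = (59.223814 + 67.212164 − 385.171531·sin 13.49886°)/15.084921 = 2.421420
contact ratio ≈ 2.4214

2.4214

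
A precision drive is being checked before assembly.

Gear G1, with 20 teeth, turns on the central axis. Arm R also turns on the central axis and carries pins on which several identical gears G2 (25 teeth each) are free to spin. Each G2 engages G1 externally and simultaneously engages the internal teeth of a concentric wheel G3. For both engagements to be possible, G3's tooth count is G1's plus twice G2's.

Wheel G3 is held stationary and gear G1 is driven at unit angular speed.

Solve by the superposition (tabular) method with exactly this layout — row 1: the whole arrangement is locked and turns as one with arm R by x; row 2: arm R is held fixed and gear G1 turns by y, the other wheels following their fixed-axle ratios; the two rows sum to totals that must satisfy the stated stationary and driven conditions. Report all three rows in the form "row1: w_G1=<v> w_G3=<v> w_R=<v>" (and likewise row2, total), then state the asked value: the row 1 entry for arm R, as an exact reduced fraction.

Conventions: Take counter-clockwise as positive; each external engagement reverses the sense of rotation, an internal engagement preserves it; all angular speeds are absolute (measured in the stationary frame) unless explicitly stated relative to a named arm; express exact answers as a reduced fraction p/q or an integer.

topology: planetary set — G1 20T / G2 25T / G3 70T, arm = carrier (Willis)
row 1 — lock + rotate with arm: ω_sun = ω_ring = ω_arm = x
row 2: sun turns y, ring = −(20/70)·y, arm 0
boundary: total ω_ring = x − (20/70)·y = 0 and total ω_sun = x + y = 1  ⇒  y = 7/9, x = 2/9
row 2 ring = −(20/70)·7/9 = -2/9
totals (row 1 + row 2): sun 2/9 + 7/9 = 1, ring 2/9 + (-2/9) = 0, arm 2/9 + 0 = 2/9
asked cell (row1, arm) = 2/9

row1: w_G1=2/9 w_G3=2/9 w_R=2/9
row2: w_G1=7/9 w_G3=-2/9 w_R=0
total: w_G1=1 w_G3=0 w_R=2/9
asked value: 2/9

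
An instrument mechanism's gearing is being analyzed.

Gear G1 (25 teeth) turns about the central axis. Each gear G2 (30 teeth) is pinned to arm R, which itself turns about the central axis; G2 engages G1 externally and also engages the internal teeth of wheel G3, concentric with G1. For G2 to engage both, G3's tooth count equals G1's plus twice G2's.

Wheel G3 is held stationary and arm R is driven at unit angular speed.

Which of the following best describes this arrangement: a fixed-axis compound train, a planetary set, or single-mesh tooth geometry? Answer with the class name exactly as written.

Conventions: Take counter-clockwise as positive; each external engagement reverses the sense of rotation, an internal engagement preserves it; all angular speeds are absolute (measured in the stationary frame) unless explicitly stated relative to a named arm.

planetary set

class = planetary set [G3 = 25+2·30 = 85; Willis about the carrier]
classification: planetary set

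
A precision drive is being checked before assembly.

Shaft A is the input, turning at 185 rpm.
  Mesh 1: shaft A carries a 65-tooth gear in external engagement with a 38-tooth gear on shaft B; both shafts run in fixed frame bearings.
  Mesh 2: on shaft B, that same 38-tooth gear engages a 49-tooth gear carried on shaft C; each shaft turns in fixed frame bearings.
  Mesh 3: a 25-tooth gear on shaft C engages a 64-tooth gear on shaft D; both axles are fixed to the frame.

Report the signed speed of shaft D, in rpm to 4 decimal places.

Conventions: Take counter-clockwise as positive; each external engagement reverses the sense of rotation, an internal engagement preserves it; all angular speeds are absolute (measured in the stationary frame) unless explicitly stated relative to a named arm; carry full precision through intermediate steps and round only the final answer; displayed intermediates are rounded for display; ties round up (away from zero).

-95.8626 rpm

class = fixed-axis compound train [3 meshes; 3 ratios multiply, 3 sense flips]
mesh 1 [65T→38T]: ω = 185.0000×65/38 = 316.4474 rpm, sense flips to −
mesh 2 [38T→49T]: ω = 316.4474×38/49 = 245.4082 rpm, sense flips to +
mesh 3 [25T→64T]: ω = 245.4082×25/64 = 95.8626 rpm, sense flips to −
signed output speed = -95.8626 rpm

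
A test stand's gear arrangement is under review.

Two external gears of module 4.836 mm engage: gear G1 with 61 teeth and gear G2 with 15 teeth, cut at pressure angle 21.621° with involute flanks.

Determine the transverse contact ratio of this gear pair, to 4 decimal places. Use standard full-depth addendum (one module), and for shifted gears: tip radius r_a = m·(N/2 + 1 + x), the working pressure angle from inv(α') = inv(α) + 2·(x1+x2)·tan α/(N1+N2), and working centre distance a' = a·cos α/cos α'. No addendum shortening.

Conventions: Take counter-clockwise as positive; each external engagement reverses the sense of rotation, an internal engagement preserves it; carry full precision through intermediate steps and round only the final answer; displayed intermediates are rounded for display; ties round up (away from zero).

single-mesh involute tooth geometry (61T engaging 15T at module 4.836)
base radii: r_b1 = 137.120262, r_b2 = 33.718097
tip radii: r_a1 = 152.334000, r_a2 = 41.106000
no profile shift: α' = α, a' = a
action lengths: √(r_a1²−r_b1²) = 66.360239, √(r_a2²−r_b2²) = 23.511554
base pitch p_b = π·m·cos α = 14.123804
CR = (66.360239 + 23.511554 − 183.768000·sin 21.62100°)/14.123804 = 1.568958
contact ratio ≈ 1.5690

1.5690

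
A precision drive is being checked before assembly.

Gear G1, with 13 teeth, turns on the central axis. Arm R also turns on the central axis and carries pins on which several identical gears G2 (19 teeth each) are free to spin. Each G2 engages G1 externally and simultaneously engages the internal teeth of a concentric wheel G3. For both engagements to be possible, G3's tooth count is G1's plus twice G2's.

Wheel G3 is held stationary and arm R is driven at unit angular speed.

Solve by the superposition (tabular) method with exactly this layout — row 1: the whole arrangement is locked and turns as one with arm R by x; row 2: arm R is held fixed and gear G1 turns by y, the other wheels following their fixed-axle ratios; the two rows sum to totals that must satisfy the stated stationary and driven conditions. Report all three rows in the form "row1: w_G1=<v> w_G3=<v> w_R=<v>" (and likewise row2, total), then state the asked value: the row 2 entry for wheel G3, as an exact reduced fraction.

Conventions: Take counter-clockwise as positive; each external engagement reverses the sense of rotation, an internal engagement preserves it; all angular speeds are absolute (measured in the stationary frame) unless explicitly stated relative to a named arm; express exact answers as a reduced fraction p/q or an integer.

topology: planetary set — G1 13T / G2 19T / G3 51T, arm = carrier (Willis)
row 1 — lock + rotate with arm: ω_sun = ω_ring = ω_arm = x
row 2 (arm held, sun turns y): ω_ring = −(13/51)·y, ω_arm = 0
boundary: total ω_ring = x − (13/51)·y = 0 and total ω_arm = x = 1  ⇒  y = 51/13, x = 1
row 2 ring = −(13/51)·51/13 = -1
totals (row 1 + row 2): sun 1 + 51/13 = 64/13, ring 1 + (-1) = 0, arm 1 + 0 = 1
asked cell (row2, ring) = -1

row1: w_G1=1 w_G3=1 w_R=1
row2: w_G1=51/13 w_G3=-1 w_R=0
total: w_G1=64/13 w_G3=0 w_R=1
asked value: -1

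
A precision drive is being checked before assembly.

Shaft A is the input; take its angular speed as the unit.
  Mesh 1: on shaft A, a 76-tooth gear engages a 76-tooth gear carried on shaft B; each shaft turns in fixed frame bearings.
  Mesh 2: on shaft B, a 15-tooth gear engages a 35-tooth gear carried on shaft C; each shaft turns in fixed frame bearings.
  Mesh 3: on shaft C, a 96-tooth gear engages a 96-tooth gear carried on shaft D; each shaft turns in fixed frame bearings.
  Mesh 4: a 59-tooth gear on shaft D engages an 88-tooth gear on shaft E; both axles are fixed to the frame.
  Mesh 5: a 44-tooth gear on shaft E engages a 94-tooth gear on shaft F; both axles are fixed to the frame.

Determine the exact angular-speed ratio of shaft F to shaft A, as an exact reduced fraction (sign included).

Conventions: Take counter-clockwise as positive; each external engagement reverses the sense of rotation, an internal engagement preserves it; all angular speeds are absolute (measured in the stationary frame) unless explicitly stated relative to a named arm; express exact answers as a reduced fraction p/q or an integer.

class = fixed-axis compound train [5 meshes; 5 ratios multiply, 5 sense flips]
mesh 1 [76T→76T]: running ratio 1, sense −
mesh 2 [15T→35T]: running ratio 3/7, sense +
mesh 3 [96T→96T]: running ratio 3/7, sense −
mesh 4 [59T→88T]: running ratio 177/616, sense +
mesh 5 [44T→94T]: running ratio 177/1316, sense −
ω_out/ω_in = -177/1316

-177/1316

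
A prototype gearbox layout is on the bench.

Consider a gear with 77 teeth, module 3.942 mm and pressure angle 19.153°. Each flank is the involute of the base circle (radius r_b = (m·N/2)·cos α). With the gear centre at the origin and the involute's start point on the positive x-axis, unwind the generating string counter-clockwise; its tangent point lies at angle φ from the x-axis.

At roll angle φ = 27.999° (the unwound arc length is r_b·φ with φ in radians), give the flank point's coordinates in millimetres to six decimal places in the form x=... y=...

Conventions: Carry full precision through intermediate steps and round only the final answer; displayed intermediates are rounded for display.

single-mesh involute tooth geometry (77T wheel at module 3.942)
pitch radius r_p = m·N/2 = 3.942·77/2 = 151.767000
base radius r_b = r_p·cos α = 151.767000·cos 19.153° = 143.366063
roll angle φ = 27.999° = 0.48867474 rad
x = r_b·(cos φ + φ·sin φ) = 159.475698
y = r_b·(sin φ − φ·cos φ) = 5.444751

x=159.475698 y=5.444751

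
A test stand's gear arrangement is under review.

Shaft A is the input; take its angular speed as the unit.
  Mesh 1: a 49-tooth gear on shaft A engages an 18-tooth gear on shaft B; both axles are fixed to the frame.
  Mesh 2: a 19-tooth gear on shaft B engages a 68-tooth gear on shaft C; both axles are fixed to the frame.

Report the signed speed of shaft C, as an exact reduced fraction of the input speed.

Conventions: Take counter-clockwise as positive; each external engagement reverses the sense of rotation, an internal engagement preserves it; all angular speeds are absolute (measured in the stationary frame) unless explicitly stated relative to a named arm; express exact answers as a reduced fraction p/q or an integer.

931/1224

2-mesh fixed-axis compound train (all bearings frame-fixed)
mesh 1 [49T→18T]: |ω|/ω_in = 1×49/18 = 49/18, sense flips to −
mesh 2 [19T→68T]: |ω|/ω_in = (49/18)×19/68 = 931/1224, sense flips to +
signed output speed (× input speed) = 931/1224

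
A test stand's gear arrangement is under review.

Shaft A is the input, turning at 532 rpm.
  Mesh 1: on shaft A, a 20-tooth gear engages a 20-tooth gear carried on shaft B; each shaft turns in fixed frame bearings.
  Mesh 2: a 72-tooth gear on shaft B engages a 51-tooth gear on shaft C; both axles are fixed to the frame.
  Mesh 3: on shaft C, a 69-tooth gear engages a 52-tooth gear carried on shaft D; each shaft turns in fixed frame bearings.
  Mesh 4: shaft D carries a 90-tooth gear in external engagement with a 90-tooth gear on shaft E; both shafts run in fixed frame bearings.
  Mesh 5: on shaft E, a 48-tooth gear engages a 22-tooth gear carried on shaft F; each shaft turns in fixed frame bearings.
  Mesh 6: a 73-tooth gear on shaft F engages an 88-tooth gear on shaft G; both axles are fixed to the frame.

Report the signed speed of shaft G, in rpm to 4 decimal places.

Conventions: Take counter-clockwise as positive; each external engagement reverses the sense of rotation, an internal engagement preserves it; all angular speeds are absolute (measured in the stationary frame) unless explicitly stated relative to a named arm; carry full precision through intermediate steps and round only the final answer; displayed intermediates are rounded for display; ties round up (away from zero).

+1803.7587 rpm

topology: fixed-axis compound train — 6 meshes, A→G
mesh 1 [20T→20T]: ω = 532.0000×20/20 = 532.0000 rpm, sense flips to −
mesh 2 [72T→51T]: ω = 532.0000×72/51 = 751.0588 rpm, sense flips to +
mesh 3 [69T→52T]: ω = 751.0588×69/52 = 996.5973 rpm, sense flips to −
mesh 4 [90T→90T]: ω = 996.5973×90/90 = 996.5973 rpm, sense flips to +
mesh 5 [48T→22T]: ω = 996.5973×48/22 = 2174.3941 rpm, sense flips to −
mesh 6 [73T→88T]: ω = 2174.3941×73/88 = 1803.7587 rpm, sense flips to +
signed output speed = +1803.7587 rpm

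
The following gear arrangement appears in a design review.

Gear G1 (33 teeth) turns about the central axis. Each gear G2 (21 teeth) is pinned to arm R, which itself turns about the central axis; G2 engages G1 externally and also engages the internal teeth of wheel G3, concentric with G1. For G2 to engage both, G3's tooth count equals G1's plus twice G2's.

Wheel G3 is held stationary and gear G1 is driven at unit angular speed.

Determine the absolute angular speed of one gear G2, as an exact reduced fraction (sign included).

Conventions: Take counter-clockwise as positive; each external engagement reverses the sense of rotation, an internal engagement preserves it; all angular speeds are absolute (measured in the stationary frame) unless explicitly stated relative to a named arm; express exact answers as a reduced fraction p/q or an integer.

topology: planetary set — G1 33T / G2 21T / G3 75T, arm = carrier (Willis)
ring teeth: 33 + 2·21 = 75
33(ω_sun−ω_arm) = −75(ω_ring−ω_arm),  ω_ring = 0, ω_sun = 1
33(1−ω_arm) = −75(0−ω_arm)  ⇒  108·ω_arm = 33  ⇒  ω_arm = 11/36
sun–planet mesh: 33·(1−11/36) = −21·(ω_p−ω_arm)  ⇒  ω_p−ω_arm = -275/252
ω_p = 11/36 − 275/252 = -11/14
exact speed ratio = -11/14

-11/14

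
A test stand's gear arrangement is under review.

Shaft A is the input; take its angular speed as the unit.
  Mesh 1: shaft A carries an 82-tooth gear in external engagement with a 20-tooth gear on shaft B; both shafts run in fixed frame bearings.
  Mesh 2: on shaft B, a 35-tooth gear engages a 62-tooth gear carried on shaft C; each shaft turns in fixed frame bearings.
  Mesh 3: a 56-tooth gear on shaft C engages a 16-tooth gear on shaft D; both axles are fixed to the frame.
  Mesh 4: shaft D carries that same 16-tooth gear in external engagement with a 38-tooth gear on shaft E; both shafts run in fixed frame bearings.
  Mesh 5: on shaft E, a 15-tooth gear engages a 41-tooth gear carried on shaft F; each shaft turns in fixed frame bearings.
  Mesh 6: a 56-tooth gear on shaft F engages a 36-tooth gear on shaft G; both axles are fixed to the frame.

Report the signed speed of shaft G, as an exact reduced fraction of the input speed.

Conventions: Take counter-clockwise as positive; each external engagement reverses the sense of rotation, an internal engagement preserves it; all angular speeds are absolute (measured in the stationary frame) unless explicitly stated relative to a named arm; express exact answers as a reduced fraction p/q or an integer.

3430/1767

6-mesh fixed-axis compound train (all bearings frame-fixed)
mesh 1 [82T→20T]: |ω|/ω_in = 1×82/20 = 41/10, sense flips to −
mesh 2 [35T→62T]: |ω|/ω_in = (41/10)×35/62 = 287/124, sense flips to +
mesh 3 [56T→16T]: |ω|/ω_in = (287/124)×56/16 = 2009/248, sense flips to −
mesh 4 [16T→38T]: |ω|/ω_in = (2009/248)×16/38 = 2009/589, sense flips to +
mesh 5 [15T→41T]: |ω|/ω_in = (2009/589)×15/41 = 735/589, sense flips to −
mesh 6 [56T→36T]: |ω|/ω_in = (735/589)×56/36 = 3430/1767, sense flips to +
signed output speed (× input speed) = 3430/1767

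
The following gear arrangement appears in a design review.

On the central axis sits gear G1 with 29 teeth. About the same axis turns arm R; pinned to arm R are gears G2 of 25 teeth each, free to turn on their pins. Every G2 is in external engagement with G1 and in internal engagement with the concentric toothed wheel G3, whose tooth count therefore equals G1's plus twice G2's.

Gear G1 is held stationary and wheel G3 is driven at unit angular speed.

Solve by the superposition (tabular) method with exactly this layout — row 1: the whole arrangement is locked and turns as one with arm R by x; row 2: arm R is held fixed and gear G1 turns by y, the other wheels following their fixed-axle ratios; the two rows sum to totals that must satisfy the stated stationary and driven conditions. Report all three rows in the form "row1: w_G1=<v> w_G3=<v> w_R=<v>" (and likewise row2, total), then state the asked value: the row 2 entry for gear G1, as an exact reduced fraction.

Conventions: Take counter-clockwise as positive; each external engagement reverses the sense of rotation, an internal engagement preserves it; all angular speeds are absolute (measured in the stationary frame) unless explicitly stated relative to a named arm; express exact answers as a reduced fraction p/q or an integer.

planetary set (29T centre, 25T on arm, 79T internal) — Willis relation
superposition row 1 [locked train]: every member turns x
row 2 (arm held, sun turns y): ω_ring = −(29/79)·y, ω_arm = 0
boundary: total ω_sun = x + y = 0 and total ω_ring = x − (29/79)·y = 1  ⇒  y = -79/108, x = 79/108
row 2 ring = −(29/79)·(-79/108) = 29/108
totals (row 1 + row 2): sun 79/108 + (-79/108) = 0, ring 79/108 + 29/108 = 1, arm 79/108 + 0 = 79/108
asked cell (row2, sun) = -79/108

row1: w_G1=79/108 w_G3=79/108 w_R=79/108
row2: w_G1=-79/108 w_G3=29/108 w_R=0
total: w_G1=0 w_G3=1 w_R=79/108
asked value: -79/108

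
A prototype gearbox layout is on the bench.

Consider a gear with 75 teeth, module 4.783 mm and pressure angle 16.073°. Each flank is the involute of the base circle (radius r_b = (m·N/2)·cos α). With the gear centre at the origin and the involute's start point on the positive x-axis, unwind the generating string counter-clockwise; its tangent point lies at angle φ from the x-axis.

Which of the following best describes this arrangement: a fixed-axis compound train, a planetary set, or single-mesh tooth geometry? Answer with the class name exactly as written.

single-mesh tooth geometry

recognized (one wheel, involute flank): single-mesh tooth geometry, m = 4.783, N = 75
classification: single-mesh tooth geometry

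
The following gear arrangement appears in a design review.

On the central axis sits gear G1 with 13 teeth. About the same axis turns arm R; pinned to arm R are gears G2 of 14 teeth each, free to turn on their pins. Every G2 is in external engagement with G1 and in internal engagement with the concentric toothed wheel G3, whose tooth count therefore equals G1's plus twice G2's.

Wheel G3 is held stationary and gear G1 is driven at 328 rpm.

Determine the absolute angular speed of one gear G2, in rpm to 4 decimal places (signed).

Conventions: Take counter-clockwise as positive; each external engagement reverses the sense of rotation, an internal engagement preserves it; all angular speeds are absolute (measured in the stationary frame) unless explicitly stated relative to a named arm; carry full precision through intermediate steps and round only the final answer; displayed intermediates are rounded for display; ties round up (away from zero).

-152.2857 rpm

topology: planetary set — G1 13T / G2 14T / G3 41T, arm = carrier (Willis)
normalise by the input: solve with ω_sun = 1, then scale by 328 rpm
ring teeth: 13 + 2·14 = 41
13(ω_sun−ω_arm) = −41(ω_ring−ω_arm),  ω_ring = 0, ω_sun = 1
13(1−ω_arm) = −41(0−ω_arm)  ⇒  54·ω_arm = 13  ⇒  ω_arm = 13/54
sun–planet mesh: 13·(1−13/54) = −14·(ω_p−ω_arm)  ⇒  ω_p−ω_arm = -533/756
ω_p = 13/54 − 533/756 = -13/28
scale: ω_p = -13/28 × 328 rpm = -152.2857 rpm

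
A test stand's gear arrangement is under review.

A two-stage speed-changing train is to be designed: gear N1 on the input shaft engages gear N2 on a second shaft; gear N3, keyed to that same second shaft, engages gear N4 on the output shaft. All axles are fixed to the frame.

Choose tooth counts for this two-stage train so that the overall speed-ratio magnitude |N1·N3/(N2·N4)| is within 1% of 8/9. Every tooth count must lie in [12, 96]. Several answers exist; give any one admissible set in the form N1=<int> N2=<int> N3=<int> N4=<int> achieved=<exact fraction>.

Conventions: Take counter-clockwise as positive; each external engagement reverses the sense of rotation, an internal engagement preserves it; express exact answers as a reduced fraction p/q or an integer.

design class (target 8/9): fixed-axis compound train
target = 8/9 in lowest terms: an exact hit needs N1·N3 = k·8 and N2·N4 = k·9 for one integer k, every count in [12, 96]; additionally prefer no 1:1 stage (N1 ≠ N2, N3 ≠ N4)
k = 1…23: no 1:1-free in-range split of k·8 and k·9 into factor pairs; take k = 24
k = 24: N1·N3 = 192 = 12·16, N2·N4 = 216 = 18·12
achieved = 12·16/(18·12) = 8/9; |achieved − target| = 0 ≤ 2/225 ✓

N1=12 N2=18 N3=16 N4=12 achieved=8/9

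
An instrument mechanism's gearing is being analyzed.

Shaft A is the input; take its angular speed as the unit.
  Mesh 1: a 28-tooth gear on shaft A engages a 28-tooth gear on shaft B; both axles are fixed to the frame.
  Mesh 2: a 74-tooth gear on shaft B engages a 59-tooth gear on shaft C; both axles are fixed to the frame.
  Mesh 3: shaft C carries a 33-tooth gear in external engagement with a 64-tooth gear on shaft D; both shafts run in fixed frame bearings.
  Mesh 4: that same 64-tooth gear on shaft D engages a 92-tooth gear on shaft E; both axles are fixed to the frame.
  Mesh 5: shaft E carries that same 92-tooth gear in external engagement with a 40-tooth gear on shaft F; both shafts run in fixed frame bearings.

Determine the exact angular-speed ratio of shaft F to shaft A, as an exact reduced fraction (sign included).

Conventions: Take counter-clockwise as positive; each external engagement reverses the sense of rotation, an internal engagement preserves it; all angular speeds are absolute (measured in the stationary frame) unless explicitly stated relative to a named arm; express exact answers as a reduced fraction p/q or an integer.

-1221/1180

class = fixed-axis compound train [5 meshes; 5 ratios multiply, 5 sense flips]
mesh 1 [28T→28T]: running ratio 1, sense −
mesh 2 [74T→59T]: running ratio 74/59, sense +
mesh 3 [33T→64T]: running ratio 1221/1888, sense −
mesh 4 [64T→92T]: running ratio 1221/2714, sense +
mesh 5 [92T→40T]: running ratio 1221/1180, sense −
ω_out/ω_in = -1221/1180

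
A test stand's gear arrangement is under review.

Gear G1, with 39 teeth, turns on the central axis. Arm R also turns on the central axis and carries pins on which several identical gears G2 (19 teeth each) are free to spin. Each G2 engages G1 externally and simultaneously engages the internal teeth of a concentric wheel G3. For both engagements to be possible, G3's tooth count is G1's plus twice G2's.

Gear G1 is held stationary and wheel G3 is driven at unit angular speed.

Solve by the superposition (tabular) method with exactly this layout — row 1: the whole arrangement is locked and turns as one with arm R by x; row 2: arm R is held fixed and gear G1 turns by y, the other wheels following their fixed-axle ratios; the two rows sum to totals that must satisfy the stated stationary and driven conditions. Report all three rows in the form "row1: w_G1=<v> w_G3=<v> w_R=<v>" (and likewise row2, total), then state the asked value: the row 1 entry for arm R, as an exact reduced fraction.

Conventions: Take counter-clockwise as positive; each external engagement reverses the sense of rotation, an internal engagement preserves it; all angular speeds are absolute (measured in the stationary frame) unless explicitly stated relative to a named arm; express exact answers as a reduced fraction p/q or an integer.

recognized (axles ride arm R): planetary set, 39/19/77 teeth
row 1: whole set turns with the arm by x
row 2 — arm fixed, fixed-axis ratios: sun y, ring −(39/77)·y, arm 0
boundary: total ω_sun = x + y = 0 and total ω_ring = x − (39/77)·y = 1  ⇒  y = -77/116, x = 77/116
row 2 ring = −(39/77)·(-77/116) = 39/116
totals (row 1 + row 2): sun 77/116 + (-77/116) = 0, ring 77/116 + 39/116 = 1, arm 77/116 + 0 = 77/116
asked cell (row1, arm) = 77/116

row1: w_G1=77/116 w_G3=77/116 w_R=77/116
row2: w_G1=-77/116 w_G3=39/116 w_R=0
total: w_G1=0 w_G3=1 w_R=77/116
asked value: 77/116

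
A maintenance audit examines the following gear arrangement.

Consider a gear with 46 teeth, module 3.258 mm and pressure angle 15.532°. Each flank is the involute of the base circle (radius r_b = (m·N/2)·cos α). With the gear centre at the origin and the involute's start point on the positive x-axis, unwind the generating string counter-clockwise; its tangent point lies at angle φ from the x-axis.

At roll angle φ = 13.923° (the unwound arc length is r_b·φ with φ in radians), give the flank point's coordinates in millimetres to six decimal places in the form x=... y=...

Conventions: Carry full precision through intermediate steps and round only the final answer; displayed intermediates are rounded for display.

x=74.297757 y=0.343293

topology: single-mesh involute geometry — m = 3.258, N = 46
pitch radius r_p = m·N/2 = 3.258·46/2 = 74.934000
base radius r_b = r_p·cos α = 74.934000·cos 15.532° = 72.197489
roll angle φ = 13.923° = 0.24300219 rad
x = r_b·(cos φ + φ·sin φ) = 74.297757
y = r_b·(sin φ − φ·cos φ) = 0.343293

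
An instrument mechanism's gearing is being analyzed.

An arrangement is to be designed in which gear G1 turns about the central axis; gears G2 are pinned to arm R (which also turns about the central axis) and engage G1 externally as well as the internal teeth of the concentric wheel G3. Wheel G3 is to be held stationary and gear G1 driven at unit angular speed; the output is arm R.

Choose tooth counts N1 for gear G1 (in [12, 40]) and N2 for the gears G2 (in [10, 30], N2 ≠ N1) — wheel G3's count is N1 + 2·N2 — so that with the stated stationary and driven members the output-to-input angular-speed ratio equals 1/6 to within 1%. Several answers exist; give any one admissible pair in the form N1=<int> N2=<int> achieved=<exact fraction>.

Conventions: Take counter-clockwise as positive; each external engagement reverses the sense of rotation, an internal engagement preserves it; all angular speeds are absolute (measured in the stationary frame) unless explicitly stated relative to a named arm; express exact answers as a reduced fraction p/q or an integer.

design class (target 1/6): planetary set
Willis with ω_ring = 0: ω_arm/ω_sun = N1/(N1+N3); set equal to 1/6  ⇒  N3/N1 = 1/(1/6) − 1 = 5
N3 = N1 + 2·N2  ⇒  N2/N1 = (N3/N1 − 1)/2 = (5 − 1)/2 = 2
smallest multiple with N1 ≥ 12 and N2 ≥ 10: k = 12  ⇒  N1 = 12·1 = 12, N2 = 12·2 = 24 (N1 ≤ 40, N2 ≤ 30, N2 ≠ N1 ✓), N3 = 12 + 2·24 = 60
check: N1/(N1+N3) with N1 = 12, N3 = 60 gives 1/6; |achieved − target| = 0 ≤ 1/600 ✓

N1=12 N2=24 achieved=1/6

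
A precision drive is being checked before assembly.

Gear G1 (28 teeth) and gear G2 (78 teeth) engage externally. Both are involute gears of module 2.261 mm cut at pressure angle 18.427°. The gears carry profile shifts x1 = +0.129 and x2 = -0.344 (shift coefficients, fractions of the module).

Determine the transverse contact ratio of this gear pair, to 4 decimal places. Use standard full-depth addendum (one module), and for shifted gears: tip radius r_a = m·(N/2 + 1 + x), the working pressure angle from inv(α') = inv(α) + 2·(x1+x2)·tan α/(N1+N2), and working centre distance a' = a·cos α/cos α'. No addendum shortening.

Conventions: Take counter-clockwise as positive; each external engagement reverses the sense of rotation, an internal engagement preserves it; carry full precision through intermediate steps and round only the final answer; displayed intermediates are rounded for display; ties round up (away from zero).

1.8336

single-mesh involute tooth geometry (28T engaging 78T at module 2.261)
base radii: r_b1 = 30.031010, r_b2 = 83.657812
tip radii: r_a1 = 34.206669, r_a2 = 89.662216
inv(α') = inv(18.427°) + 2·(+0.129-0.344)·tan α/(28+78) = 0.01021580  ⇒  α' = 17.69908°
a' = a·cos α / cos α' = 119.8330·cos 18.427°/cos 17.69908° = 119.337499
action lengths: √(r_a1²−r_b1²) = 16.377871, √(r_a2²−r_b2²) = 32.259625
base pitch p_b = π·m·cos α = 6.738943
CR = (16.377871 + 32.259625 − 119.337499·sin 17.69908°)/6.738943 = 1.833638
contact ratio ≈ 1.8336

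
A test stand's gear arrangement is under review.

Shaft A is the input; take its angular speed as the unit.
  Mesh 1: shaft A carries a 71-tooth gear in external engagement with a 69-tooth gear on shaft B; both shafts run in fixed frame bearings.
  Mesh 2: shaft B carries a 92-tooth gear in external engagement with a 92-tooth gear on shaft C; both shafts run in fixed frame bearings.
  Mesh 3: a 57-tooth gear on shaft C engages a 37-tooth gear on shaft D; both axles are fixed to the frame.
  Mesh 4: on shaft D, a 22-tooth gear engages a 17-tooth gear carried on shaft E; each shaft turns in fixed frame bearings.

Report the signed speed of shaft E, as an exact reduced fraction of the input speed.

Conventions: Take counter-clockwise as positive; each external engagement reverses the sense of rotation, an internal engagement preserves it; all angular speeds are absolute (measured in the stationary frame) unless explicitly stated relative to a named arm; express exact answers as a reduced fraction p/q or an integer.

29678/14467

4-mesh fixed-axis compound train (all bearings frame-fixed)
mesh 1 [71T→69T]: |ω|/ω_in = 1×71/69 = 71/69, sense flips to −
mesh 2 [92T→92T]: |ω|/ω_in = (71/69)×92/92 = 71/69, sense flips to +
mesh 3 [57T→37T]: |ω|/ω_in = (71/69)×57/37 = 1349/851, sense flips to −
mesh 4 [22T→17T]: |ω|/ω_in = (1349/851)×22/17 = 29678/14467, sense flips to +
signed output speed (× input speed) = 29678/14467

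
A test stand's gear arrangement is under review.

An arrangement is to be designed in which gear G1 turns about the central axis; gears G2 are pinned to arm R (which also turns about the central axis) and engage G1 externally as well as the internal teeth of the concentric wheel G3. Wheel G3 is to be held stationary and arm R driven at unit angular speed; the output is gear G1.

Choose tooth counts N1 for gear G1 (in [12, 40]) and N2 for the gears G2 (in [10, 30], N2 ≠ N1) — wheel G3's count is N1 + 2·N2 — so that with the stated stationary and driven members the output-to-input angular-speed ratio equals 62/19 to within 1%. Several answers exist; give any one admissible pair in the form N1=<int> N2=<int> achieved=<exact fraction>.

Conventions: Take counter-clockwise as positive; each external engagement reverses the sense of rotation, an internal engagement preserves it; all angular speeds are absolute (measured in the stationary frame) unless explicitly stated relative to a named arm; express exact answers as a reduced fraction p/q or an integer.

class = planetary set [ratio 62/19 wanted; Willis about the carrier]
Willis with ω_ring = 0: ω_sun/ω_arm = (N1+N3)/N1; set equal to 62/19  ⇒  N3/N1 = 62/19 − 1 = 43/19
N3 = N1 + 2·N2  ⇒  N2/N1 = (N3/N1 − 1)/2 = (43/19 − 1)/2 = 12/19
smallest multiple with N1 ≥ 12 and N2 ≥ 10: k = 1  ⇒  N1 = 1·19 = 19, N2 = 1·12 = 12 (N1 ≤ 40, N2 ≤ 30, N2 ≠ N1 ✓), N3 = 19 + 2·12 = 43
check: (N1+N3)/N1 with N1 = 19, N3 = 43 gives 62/19; |achieved − target| = 0 ≤ 31/950 ✓

N1=19 N2=12 achieved=62/19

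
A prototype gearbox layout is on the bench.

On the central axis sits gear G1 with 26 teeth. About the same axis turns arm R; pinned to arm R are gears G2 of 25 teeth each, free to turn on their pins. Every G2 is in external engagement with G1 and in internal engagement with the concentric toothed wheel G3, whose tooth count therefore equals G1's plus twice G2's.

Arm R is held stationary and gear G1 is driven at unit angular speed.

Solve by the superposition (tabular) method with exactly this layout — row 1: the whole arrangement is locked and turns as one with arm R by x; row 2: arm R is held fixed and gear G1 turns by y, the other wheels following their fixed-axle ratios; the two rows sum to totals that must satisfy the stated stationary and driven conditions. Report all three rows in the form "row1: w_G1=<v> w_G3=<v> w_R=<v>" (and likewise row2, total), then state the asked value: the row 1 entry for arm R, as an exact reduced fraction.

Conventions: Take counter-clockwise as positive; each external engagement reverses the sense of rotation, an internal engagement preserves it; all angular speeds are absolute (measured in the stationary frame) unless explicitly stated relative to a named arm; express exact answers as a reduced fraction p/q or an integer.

class = planetary set [G3 = 26+2·25 = 76; Willis about the carrier]
row 1: whole set turns with the arm by x
row 2 — arm fixed, fixed-axis ratios: sun y, ring −(26/76)·y, arm 0
boundary: total ω_arm = x = 0 and total ω_sun = x + y = 1  ⇒  y = 1, x = 0
row 2 ring = −(26/76)·1 = -13/38
totals (row 1 + row 2): sun 0 + 1 = 1, ring 0 + (-13/38) = -13/38, arm 0 + 0 = 0
asked cell (row1, arm) = 0

row1: w_G1=0 w_G3=0 w_R=0
row2: w_G1=1 w_G3=-13/38 w_R=0
total: w_G1=1 w_G3=-13/38 w_R=0
asked value: 0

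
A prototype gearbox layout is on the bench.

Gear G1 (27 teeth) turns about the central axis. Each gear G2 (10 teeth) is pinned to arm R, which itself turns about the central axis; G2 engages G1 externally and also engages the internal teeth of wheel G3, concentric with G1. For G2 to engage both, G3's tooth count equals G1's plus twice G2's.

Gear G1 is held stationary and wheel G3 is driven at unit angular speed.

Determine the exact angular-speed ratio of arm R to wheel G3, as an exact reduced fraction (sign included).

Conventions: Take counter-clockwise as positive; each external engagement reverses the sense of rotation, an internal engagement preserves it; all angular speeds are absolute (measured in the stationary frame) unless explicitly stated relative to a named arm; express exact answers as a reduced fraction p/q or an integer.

class = planetary set [G3 = 27+2·10 = 47; Willis about the carrier]
ring teeth: 27 + 2·10 = 47
27(ω_sun−ω_arm) = −47(ω_ring−ω_arm),  ω_sun = 0, ω_ring = 1
27(0−ω_arm) = −47(1−ω_arm)  ⇒  74·ω_arm = 47  ⇒  ω_arm = 47/74
ω_out/ω_in = 47/74

47/74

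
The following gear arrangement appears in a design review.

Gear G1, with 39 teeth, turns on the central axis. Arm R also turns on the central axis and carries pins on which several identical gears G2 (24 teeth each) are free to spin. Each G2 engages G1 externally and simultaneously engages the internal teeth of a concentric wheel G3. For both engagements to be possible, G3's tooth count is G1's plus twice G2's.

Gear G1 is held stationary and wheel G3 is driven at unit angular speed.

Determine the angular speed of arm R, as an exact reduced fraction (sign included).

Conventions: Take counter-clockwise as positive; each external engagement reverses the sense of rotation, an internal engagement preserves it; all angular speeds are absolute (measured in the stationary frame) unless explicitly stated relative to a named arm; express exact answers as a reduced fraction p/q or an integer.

29/42

recognized (axles ride arm R): planetary set, 39/24/87 teeth
ring teeth: 39 + 2·24 = 87
39(ω_sun−ω_arm) = −87(ω_ring−ω_arm),  ω_sun = 0, ω_ring = 1
39(0−ω_arm) = −87(1−ω_arm)  ⇒  126·ω_arm = 87  ⇒  ω_arm = 29/42
exact speed ratio = 29/42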